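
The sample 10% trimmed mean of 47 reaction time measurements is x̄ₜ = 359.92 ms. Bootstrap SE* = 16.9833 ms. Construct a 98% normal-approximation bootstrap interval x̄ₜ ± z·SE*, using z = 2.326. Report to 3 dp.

Margin = 2.326 × 16.9833 = 39.5032
Interval: 359.92 ± 39.5032

(320.417, 399.423)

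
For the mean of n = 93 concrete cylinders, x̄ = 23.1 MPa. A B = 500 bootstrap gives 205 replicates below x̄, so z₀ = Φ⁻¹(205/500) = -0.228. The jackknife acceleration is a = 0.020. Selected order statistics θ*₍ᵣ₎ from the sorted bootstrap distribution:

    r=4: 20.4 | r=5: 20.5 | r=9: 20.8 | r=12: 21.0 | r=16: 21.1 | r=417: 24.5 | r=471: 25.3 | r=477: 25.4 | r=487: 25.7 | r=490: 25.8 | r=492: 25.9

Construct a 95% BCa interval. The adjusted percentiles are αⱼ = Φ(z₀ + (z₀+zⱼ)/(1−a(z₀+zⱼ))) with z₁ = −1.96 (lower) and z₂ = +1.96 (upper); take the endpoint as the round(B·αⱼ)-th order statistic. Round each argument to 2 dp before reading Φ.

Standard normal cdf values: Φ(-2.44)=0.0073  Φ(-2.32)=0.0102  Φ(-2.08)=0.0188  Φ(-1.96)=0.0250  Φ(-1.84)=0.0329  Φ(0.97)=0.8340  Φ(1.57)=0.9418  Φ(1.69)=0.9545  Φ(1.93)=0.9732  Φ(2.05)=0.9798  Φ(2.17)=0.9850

Lower: z₀ + z₁ = -0.228 + (-1.960) = -2.188; 1 − a(z₀+z₁) = 1 − (0.020)(-2.188) = 1.0438; argument = -0.228 + (-2.188)/1.0438 = -2.3243 → -2.32.
α₁ = Φ(-2.32) = 0.0102; rank = round(500 × 0.0102) = 5; θ*₍5₎ = 20.5.
Upper: z₀ + z₂ = 1.732; 1 − a(z₀+z₂) = 0.9654; argument = 1.5661 → 1.57; α₂ = 0.9418; rank = 471; θ*₍471₎ = 25.3.

(20.5, 25.3)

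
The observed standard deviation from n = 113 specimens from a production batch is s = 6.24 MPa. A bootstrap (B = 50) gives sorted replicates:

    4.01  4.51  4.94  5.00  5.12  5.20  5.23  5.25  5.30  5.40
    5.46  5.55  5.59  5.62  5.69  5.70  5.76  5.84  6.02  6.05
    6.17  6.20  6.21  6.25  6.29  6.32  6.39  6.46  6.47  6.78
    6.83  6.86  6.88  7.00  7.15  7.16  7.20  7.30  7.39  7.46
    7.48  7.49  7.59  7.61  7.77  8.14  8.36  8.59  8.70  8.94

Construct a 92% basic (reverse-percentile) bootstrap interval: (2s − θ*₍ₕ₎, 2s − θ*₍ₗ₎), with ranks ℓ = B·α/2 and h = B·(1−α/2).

Percentile endpoints at ranks 2 and 48: θ*₍2₎ = 4.51, θ*₍48₎ = 8.59.
Basic interval reflects these around s:
  lower = 2 × 6.24 − 8.59 = 3.89
  upper = 2 × 6.24 − 4.51 = 7.97

(3.89, 7.97)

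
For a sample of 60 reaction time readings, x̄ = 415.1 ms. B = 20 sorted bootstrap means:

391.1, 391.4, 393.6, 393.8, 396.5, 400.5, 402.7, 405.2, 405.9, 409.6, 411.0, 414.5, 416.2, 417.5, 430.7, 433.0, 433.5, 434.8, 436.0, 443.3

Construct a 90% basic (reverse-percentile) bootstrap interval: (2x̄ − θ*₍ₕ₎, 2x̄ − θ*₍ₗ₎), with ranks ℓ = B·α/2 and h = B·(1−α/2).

Percentile endpoints at ranks 1 and 19: θ*₍1₎ = 391.1, θ*₍19₎ = 436.0.
Basic interval reflects these around x̄:
  lower = 2 × 415.1 − 436.0 = 394.2
  upper = 2 × 415.1 − 391.1 = 439.1

(394.2, 439.1)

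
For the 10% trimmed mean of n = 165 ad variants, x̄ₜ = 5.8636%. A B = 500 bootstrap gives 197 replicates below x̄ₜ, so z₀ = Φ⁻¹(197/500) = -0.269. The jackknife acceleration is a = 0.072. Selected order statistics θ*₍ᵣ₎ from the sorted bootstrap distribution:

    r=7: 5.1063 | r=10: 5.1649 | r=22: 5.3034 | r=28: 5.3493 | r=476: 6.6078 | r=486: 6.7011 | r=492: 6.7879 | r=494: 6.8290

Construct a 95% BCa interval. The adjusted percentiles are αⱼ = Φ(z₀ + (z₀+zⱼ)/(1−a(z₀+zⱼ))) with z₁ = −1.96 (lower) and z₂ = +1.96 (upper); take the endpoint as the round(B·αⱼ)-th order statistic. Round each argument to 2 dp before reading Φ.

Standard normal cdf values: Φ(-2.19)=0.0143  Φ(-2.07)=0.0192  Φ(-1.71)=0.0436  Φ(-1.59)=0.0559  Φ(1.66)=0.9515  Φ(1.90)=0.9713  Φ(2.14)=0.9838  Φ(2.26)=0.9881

(5.1063, 6.6078)

Lower: z₀ + z₁ = -0.269 + (-1.960) = -2.229; 1 − a(z₀+z₁) = 1 − (0.072)(-2.229) = 1.1605; argument = -0.269 + (-2.229)/1.1605 = -2.1897 → -2.19.
α₁ = Φ(-2.19) = 0.0143; rank = round(500 × 0.0143) = 7; θ*₍7₎ = 5.1063.
Upper: z₀ + z₂ = 1.691; 1 − a(z₀+z₂) = 0.8782; argument = 1.6564 → 1.66; α₂ = 0.9515; rank = 476; θ*₍476₎ = 6.6078.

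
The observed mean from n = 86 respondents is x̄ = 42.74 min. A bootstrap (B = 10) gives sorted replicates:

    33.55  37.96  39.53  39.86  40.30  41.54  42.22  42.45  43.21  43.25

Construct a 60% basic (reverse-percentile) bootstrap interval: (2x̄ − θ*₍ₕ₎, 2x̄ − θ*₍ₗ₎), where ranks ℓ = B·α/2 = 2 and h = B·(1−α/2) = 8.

(43.03, 47.52)

Percentile endpoints at ranks 2 and 8: θ*₍2₎ = 37.96, θ*₍8₎ = 42.45.
Basic interval reflects these around x̄:
  lower = 2 × 42.74 − 42.45 = 43.03
  upper = 2 × 42.74 − 37.96 = 47.52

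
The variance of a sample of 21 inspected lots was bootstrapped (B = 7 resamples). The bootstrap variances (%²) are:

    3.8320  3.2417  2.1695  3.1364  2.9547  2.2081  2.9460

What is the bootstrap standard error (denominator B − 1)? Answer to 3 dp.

SE* = 0.585

Bootstrap SE is the standard deviation of the 7 replicate variances.
Mean of replicates: (3.8320 + 3.2417 + 2.1695 + 3.1364 + 2.9547 + 2.2081 + 2.9460) / 7 = 20.48840 / 7 = 2.92691
Sum of squared deviations: (+0.90509)² + (+0.31479)² + (−0.75741)² + (+0.20949)² + (+0.02779)² + (−0.71881)² + (+0.01909)² = 2.05366
Variance = 2.05366 / 6 = 0.34228
SE* = √0.34228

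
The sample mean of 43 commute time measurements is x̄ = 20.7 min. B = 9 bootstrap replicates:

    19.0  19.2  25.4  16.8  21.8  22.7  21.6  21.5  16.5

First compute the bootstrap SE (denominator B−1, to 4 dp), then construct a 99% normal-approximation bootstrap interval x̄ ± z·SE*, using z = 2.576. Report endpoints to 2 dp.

Mean of replicates = 20.5000; sum of squared deviations = 66.3800; SE* = √(66.3800/8) = 2.8805
Margin = 2.576 × 2.8805 = 7.420
Interval: 20.7 ± 7.420

(13.28, 28.12)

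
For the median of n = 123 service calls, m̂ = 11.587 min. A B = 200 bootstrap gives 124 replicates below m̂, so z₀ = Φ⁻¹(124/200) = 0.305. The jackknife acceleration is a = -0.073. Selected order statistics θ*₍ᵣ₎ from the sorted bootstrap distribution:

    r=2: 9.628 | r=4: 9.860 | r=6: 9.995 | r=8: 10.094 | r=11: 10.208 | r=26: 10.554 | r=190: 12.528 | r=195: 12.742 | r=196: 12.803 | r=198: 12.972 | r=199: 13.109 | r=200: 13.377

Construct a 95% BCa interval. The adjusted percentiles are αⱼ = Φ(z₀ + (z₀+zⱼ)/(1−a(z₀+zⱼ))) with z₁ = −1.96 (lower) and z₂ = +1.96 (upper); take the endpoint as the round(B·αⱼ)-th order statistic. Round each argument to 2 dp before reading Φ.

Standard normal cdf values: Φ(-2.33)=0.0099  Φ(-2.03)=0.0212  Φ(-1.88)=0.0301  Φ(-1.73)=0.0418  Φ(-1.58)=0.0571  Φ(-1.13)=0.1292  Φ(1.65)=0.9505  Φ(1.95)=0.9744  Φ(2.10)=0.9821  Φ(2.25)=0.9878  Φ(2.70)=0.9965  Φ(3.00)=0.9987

Lower: z₀ + z₁ = 0.305 + (-1.960) = -1.655; 1 − a(z₀+z₁) = 1 − (-0.073)(-1.655) = 0.8792; argument = 0.305 + (-1.655)/0.8792 = -1.5774 → -1.58.
α₁ = Φ(-1.58) = 0.0571; rank = round(200 × 0.0571) = 11; θ*₍11₎ = 10.208.
Upper: z₀ + z₂ = 2.265; 1 − a(z₀+z₂) = 1.1653; argument = 2.2486 → 2.25; α₂ = 0.9878; rank = 198; θ*₍198₎ = 12.972.

(10.208, 12.972)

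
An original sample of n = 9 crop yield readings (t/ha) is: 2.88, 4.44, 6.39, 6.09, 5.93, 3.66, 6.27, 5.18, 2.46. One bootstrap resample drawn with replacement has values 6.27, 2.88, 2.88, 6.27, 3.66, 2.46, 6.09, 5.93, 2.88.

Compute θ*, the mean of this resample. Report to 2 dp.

Mean = (6.27 + 2.88 + 2.88 + 6.27 + 3.66 + 2.46 + 6.09 + 5.93 + 2.88) / 9 = 39.320 / 9 = 4.37

θ* = 4.37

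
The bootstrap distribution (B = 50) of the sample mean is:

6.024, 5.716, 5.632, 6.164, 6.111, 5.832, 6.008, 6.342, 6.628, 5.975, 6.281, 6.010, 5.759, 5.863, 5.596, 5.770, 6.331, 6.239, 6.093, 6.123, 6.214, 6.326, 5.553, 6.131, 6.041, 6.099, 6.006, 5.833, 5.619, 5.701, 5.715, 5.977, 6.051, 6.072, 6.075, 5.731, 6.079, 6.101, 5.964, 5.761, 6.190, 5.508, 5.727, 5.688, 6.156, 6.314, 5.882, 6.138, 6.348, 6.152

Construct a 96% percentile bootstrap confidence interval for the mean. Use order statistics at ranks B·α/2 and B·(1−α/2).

Sorted replicates: 5.508, 5.553, 5.596, 5.619, 5.632, 5.688, 5.701, 5.715, 5.716, 5.727, 5.731, 5.759, 5.761, 5.770, 5.832, 5.833, 5.863, 5.882, 5.964, 5.975, 5.977, 6.006, 6.008, 6.010, 6.024, 6.041, 6.051, 6.072, 6.075, 6.079, 6.093, 6.099, 6.101, 6.111, 6.123, 6.131, 6.138, 6.152, 6.156, 6.164, 6.190, 6.214, 6.239, 6.281, 6.314, 6.326, 6.331, 6.342, 6.348, 6.628
α = 0.04; lower rank = 50 × 0.020 = 1; upper rank = 50 × 0.980 = 49.
The 1st smallest replicate is 5.508; the 49th is 6.348.

(5.508, 6.348)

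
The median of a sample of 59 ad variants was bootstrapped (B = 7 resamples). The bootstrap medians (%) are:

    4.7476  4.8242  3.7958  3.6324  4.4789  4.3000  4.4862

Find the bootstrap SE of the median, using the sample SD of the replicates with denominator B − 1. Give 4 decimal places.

Bootstrap SE is the standard deviation of the 7 replicate medians.
Mean of replicates: (4.7476 + 4.8242 + 3.7958 + 3.6324 + 4.4789 + 4.3000 + 4.4862) / 7 = 30.26510 / 7 = 4.32359
Sum of squared deviations: (+0.42401)² + (+0.50061)² + (−0.52779)² + (−0.69119)² + (+0.15531)² + (−0.02359)² + (+0.16261)² = 1.23782
Variance = 1.23782 / 6 = 0.20630
SE* = √0.20630

SE* = 0.4542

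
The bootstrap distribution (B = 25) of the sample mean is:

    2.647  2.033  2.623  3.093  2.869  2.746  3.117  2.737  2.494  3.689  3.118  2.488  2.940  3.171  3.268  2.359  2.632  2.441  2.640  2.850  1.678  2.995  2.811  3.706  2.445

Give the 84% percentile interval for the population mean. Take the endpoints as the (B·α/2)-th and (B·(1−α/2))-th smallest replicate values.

(2.033, 3.268)

Sorted replicates: 1.678, 2.033, 2.359, 2.441, 2.445, 2.488, 2.494, 2.623, 2.632, 2.640, 2.647, 2.737, 2.746, 2.811, 2.850, 2.869, 2.940, 2.995, 3.093, 3.117, 3.118, 3.171, 3.268, 3.689, 3.706
α = 0.16; lower rank = 25 × 0.080 = 2; upper rank = 25 × 0.920 = 23.
The 2nd smallest replicate is 2.033; the 23rd is 3.268.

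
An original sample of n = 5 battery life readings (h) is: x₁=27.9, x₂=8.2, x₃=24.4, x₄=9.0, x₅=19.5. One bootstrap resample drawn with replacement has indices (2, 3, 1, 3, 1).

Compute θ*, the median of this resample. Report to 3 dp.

θ* = 24.400

Resample values: 8.2, 24.4, 27.9, 24.4, 27.9.
Sorted: 8.2, 24.4, 24.4, 27.9, 27.9
Median = middle value = 24.400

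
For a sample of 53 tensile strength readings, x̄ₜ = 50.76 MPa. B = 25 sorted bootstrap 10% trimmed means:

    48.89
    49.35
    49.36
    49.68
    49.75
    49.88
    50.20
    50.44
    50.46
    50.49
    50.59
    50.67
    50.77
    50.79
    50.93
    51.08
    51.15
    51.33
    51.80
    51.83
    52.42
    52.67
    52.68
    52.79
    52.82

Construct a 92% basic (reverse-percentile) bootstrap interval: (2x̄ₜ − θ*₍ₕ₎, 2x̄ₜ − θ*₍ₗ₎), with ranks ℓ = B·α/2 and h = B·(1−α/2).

Percentile endpoints at ranks 1 and 24: θ*₍1₎ = 48.89, θ*₍24₎ = 52.79.
Basic interval reflects these around x̄ₜ:
  lower = 2 × 50.76 − 52.79 = 48.73
  upper = 2 × 50.76 − 48.89 = 52.63

(48.73, 52.63)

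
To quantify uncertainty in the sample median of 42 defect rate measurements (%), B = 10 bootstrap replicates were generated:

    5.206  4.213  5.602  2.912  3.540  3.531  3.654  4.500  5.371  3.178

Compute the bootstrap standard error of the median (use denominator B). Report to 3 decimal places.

Bootstrap SE is the standard deviation of the 10 replicate medians.
Mean of replicates: (5.206 + 4.213 + 5.602 + 2.912 + 3.540 + 3.531 + 3.654 + 4.500 + 5.371 + 3.178) / 10 = 41.7070 / 10 = 4.1707
Sum of squared deviations: (+1.0353)² + (+0.0423)² + (+1.4313)² + (−1.2587)² + (−0.6307)² + (−0.6397)² + (−0.5167)² + (+0.3293)² + (+1.2003)² + (−0.9927)² = 8.3152
Variance = 8.3152 / 10 = 0.8315
SE* = √0.8315

SE* = 0.912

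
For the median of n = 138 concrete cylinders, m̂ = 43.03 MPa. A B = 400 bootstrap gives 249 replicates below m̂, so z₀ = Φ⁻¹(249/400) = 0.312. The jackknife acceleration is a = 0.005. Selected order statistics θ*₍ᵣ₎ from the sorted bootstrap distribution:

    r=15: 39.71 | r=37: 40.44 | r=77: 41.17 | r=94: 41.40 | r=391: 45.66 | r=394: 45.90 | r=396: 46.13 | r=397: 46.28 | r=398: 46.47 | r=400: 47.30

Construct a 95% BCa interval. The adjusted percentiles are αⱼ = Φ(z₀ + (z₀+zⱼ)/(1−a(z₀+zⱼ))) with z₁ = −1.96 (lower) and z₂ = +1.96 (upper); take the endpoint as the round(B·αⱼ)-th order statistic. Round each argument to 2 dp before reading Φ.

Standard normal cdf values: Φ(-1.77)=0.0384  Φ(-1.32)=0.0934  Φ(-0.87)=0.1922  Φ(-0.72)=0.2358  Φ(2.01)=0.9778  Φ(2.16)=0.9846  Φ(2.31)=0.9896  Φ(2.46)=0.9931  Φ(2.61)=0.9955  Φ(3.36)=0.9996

Lower: z₀ + z₁ = 0.312 + (-1.960) = -1.648; 1 − a(z₀+z₁) = 1 − (0.005)(-1.648) = 1.0082; argument = 0.312 + (-1.648)/1.0082 = -1.3225 → -1.32.
α₁ = Φ(-1.32) = 0.0934; rank = round(400 × 0.0934) = 37; θ*₍37₎ = 40.44.
Upper: z₀ + z₂ = 2.272; 1 − a(z₀+z₂) = 0.9886; argument = 2.6101 → 2.61; α₂ = 0.9955; rank = 398; θ*₍398₎ = 46.47.

(40.44, 46.47)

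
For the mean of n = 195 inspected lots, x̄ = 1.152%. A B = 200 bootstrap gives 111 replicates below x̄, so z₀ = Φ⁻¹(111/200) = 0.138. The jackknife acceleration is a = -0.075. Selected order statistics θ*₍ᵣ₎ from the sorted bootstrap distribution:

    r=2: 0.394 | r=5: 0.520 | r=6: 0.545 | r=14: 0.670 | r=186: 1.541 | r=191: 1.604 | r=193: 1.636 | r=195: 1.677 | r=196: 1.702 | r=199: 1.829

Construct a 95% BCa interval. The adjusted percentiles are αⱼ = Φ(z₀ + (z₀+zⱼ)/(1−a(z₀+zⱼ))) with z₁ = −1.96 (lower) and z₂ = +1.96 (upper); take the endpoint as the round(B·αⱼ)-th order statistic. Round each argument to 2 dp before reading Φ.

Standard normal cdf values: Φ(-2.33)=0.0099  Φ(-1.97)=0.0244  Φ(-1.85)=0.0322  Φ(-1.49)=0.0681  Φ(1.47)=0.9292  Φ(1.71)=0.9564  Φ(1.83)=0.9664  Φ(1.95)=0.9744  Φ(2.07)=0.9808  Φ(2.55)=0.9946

Lower: z₀ + z₁ = 0.138 + (-1.960) = -1.822; 1 − a(z₀+z₁) = 1 − (-0.075)(-1.822) = 0.8634; argument = 0.138 + (-1.822)/0.8634 = -1.9724 → -1.97.
α₁ = Φ(-1.97) = 0.0244; rank = round(200 × 0.0244) = 5; θ*₍5₎ = 0.520.
Upper: z₀ + z₂ = 2.098; 1 − a(z₀+z₂) = 1.1574; argument = 1.9508 → 1.95; α₂ = 0.9744; rank = 195; θ*₍195₎ = 1.677.

(0.520, 1.677)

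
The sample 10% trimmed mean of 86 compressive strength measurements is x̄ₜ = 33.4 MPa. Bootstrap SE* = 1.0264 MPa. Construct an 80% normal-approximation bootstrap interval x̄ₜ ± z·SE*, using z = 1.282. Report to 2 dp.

(32.08, 34.72)

Margin = 1.282 × 1.0264 = 1.316
Interval: 33.4 ± 1.316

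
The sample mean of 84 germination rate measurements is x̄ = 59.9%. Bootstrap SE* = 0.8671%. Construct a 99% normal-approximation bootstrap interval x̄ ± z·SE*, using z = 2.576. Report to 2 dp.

(57.67, 62.13)

Margin = 2.576 × 0.8671 = 2.234
Interval: 59.9 ± 2.234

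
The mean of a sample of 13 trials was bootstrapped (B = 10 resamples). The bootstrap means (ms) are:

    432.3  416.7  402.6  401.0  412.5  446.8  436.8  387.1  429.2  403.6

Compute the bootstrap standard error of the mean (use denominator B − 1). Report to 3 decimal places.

Bootstrap SE is the standard deviation of the 10 replicate means.
Mean of replicates: (432.3 + 416.7 + 402.6 + 401.0 + 412.5 + 446.8 + 436.8 + 387.1 + 429.2 + 403.6) / 10 = 4168.6000 / 10 = 416.8600
Sum of squared deviations: (+15.4400)² + (−0.1600)² + (−14.2600)² + (−15.8600)² + (−4.3600)² + (+29.9400)² + (+19.9400)² + (−29.7600)² + (+12.3400)² + (−13.2600)² = 3220.0840
Variance = 3220.0840 / 9 = 357.7871
SE* = √357.7871

SE* = 18.915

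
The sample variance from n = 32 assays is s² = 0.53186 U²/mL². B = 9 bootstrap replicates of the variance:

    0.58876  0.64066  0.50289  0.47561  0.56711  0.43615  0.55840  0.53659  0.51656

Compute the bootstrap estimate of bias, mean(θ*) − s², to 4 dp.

mean(θ*) = (0.58876 + 0.64066 + 0.50289 + 0.47561 + 0.56711 + 0.43615 + 0.55840 + 0.53659 + 0.51656) / 9 = 0.53586
bias = 0.53586 − 0.53186

bias = +0.0040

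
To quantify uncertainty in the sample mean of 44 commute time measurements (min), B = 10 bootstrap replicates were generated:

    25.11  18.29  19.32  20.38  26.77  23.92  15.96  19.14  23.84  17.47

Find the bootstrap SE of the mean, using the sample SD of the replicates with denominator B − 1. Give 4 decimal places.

Bootstrap SE is the standard deviation of the 10 replicate means.
Mean of replicates: (25.11 + 18.29 + 19.32 + 20.38 + 26.77 + 23.92 + 15.96 + 19.14 + 23.84 + 17.47) / 10 = 210.20000 / 10 = 21.02000
Sum of squared deviations: (+4.09000)² + (−2.73000)² + (−1.70000)² + (−0.64000)² + (+5.75000)² + (+2.90000)² + (−5.06000)² + (−1.88000)² + (+2.82000)² + (−3.55000)² = 118.64600
Variance = 118.64600 / 9 = 13.18289
SE* = √13.18289

SE* = 3.6308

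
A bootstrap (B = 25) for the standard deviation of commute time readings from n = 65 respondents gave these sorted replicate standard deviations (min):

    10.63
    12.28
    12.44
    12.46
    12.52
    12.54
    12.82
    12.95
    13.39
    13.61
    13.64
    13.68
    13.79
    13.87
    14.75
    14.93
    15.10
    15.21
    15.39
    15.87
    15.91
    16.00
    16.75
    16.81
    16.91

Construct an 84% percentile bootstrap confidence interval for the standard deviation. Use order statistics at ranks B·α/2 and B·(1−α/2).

α = 0.16; lower rank = 25 × 0.080 = 2; upper rank = 25 × 0.920 = 23.
The 2nd smallest replicate is 12.28; the 23rd is 16.75.

(12.28, 16.75)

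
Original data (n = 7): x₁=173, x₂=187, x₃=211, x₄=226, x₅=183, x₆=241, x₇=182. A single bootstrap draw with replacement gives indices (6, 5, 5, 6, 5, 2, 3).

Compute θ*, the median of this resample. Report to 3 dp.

θ* = 187.000

Resample values: 241, 183, 183, 241, 183, 187, 211.
Sorted: 183, 183, 183, 187, 211, 241, 241
Median = middle value = 187.000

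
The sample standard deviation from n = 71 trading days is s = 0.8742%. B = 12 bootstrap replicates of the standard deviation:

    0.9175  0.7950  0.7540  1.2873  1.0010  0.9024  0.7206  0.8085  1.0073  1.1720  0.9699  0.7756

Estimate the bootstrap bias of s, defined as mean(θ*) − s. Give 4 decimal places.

mean(θ*) = (0.9175 + 0.7950 + 0.7540 + 1.2873 + 1.0010 + 0.9024 + 0.7206 + 0.8085 + 1.0073 + 1.1720 + 0.9699 + 0.7756) / 12 = 0.92592
bias = 0.92592 − 0.8742

bias = +0.0517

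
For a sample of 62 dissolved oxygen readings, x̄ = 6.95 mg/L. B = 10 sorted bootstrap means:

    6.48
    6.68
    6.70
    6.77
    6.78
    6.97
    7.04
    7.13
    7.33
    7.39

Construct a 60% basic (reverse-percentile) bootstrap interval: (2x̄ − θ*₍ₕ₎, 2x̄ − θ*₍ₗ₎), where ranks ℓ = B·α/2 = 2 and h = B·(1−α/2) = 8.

(6.77, 7.22)

Percentile endpoints at ranks 2 and 8: θ*₍2₎ = 6.68, θ*₍8₎ = 7.13.
Basic interval reflects these around x̄:
  lower = 2 × 6.95 − 7.13 = 6.77
  upper = 2 × 6.95 − 6.68 = 7.22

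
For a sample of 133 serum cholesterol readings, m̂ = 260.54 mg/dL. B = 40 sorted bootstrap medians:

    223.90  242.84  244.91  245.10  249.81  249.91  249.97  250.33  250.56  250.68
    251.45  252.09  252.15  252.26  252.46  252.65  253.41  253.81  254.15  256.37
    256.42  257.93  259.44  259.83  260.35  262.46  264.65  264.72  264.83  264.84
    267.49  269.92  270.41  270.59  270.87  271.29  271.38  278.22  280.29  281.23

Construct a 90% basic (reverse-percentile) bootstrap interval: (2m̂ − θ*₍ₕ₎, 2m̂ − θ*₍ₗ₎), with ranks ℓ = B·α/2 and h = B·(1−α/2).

(242.86, 278.24)

Percentile endpoints at ranks 2 and 38: θ*₍2₎ = 242.84, θ*₍38₎ = 278.22.
Basic interval reflects these around m̂:
  lower = 2 × 260.54 − 278.22 = 242.86
  upper = 2 × 260.54 − 242.84 = 278.24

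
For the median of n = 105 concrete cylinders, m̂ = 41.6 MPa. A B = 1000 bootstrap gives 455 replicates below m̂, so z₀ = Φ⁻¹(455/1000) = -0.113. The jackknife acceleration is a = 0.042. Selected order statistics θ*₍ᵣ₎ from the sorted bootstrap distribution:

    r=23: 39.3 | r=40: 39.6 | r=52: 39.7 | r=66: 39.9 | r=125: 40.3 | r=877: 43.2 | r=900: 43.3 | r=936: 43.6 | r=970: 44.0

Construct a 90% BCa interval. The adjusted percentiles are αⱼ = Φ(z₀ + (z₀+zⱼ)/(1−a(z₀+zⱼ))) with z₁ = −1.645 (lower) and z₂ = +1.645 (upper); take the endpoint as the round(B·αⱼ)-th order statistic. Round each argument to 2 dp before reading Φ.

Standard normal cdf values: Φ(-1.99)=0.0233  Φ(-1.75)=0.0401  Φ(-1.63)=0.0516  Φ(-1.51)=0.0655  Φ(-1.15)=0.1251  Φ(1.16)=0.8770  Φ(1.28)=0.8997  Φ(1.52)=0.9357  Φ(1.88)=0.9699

(39.6, 43.6)

Lower: z₀ + z₁ = -0.113 + (-1.645) = -1.758; 1 − a(z₀+z₁) = 1 − (0.042)(-1.758) = 1.0738; argument = -0.113 + (-1.758)/1.0738 = -1.7501 → -1.75.
α₁ = Φ(-1.75) = 0.0401; rank = round(1000 × 0.0401) = 40; θ*₍40₎ = 39.6.
Upper: z₀ + z₂ = 1.532; 1 − a(z₀+z₂) = 0.9357; argument = 1.5244 → 1.52; α₂ = 0.9357; rank = 936; θ*₍936₎ = 43.6.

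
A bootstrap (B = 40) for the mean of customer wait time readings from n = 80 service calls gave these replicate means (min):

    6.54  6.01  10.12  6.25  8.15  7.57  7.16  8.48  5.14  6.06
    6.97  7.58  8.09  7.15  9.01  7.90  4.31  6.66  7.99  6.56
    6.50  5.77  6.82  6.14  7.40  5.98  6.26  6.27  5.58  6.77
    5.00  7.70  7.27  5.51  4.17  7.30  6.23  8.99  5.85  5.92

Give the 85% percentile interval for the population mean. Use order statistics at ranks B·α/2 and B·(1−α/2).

(5.00, 8.48)

Sorted replicates: 4.17, 4.31, 5.00, 5.14, 5.51, 5.58, 5.77, 5.85, 5.92, 5.98, 6.01, 6.06, 6.14, 6.23, 6.25, 6.26, 6.27, 6.50, 6.54, 6.56, 6.66, 6.77, 6.82, 6.97, 7.15, 7.16, 7.27, 7.30, 7.40, 7.57, 7.58, 7.70, 7.90, 7.99, 8.09, 8.15, 8.48, 8.99, 9.01, 10.12
α = 0.15; lower rank = 40 × 0.075 = 3; upper rank = 40 × 0.925 = 37.
The 3rd smallest replicate is 5.00; the 37th is 8.48.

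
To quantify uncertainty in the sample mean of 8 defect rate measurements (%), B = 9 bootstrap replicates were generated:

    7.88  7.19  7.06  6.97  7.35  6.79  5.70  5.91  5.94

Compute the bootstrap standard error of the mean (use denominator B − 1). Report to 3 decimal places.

Bootstrap SE is the standard deviation of the 9 replicate means.
Mean of replicates: (7.88 + 7.19 + 7.06 + 6.97 + 7.35 + 6.79 + 5.70 + 5.91 + 5.94) / 9 = 60.7900 / 9 = 6.7544
Sum of squared deviations: (+1.1256)² + (+0.4356)² + (+0.3056)² + (+0.2156)² + (+0.5956)² + (+0.0356)² + (−1.0544)² + (−0.8444)² + (−0.8144)² = 4.4406
Variance = 4.4406 / 8 = 0.5551
SE* = √0.5551

SE* = 0.745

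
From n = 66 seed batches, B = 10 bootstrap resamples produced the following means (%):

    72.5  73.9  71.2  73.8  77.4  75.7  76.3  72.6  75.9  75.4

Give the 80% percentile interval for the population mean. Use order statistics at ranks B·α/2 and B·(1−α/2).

(71.2, 76.3)

Sorted replicates: 71.2, 72.5, 72.6, 73.8, 73.9, 75.4, 75.7, 75.9, 76.3, 77.4
α = 0.20; lower rank = 10 × 0.100 = 1; upper rank = 10 × 0.900 = 9.
The 1st smallest replicate is 71.2; the 9th is 76.3.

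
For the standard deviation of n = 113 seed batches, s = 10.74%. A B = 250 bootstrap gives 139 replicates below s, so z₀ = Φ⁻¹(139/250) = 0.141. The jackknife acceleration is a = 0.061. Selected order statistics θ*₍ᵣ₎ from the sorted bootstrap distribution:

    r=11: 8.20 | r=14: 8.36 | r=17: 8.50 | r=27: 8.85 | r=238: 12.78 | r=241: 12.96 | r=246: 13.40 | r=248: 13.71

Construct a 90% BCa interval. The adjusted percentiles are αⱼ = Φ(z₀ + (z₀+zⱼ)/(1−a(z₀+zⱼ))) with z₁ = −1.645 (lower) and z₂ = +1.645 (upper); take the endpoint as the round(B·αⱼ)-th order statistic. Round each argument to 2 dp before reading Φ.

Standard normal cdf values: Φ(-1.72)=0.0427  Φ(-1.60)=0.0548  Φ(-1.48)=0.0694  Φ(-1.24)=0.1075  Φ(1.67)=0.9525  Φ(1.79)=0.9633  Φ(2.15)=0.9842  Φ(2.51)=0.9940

Lower: z₀ + z₁ = 0.141 + (-1.645) = -1.504; 1 − a(z₀+z₁) = 1 − (0.061)(-1.504) = 1.0917; argument = 0.141 + (-1.504)/1.0917 = -1.2366 → -1.24.
α₁ = Φ(-1.24) = 0.1075; rank = round(250 × 0.1075) = 27; θ*₍27₎ = 8.85.
Upper: z₀ + z₂ = 1.786; 1 − a(z₀+z₂) = 0.8911; argument = 2.1454 → 2.15; α₂ = 0.9842; rank = 246; θ*₍246₎ = 13.40.

(8.85, 13.40)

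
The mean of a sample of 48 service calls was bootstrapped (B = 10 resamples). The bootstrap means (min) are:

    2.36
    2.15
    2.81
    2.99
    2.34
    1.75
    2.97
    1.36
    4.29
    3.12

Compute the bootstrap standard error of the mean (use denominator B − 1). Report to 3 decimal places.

Bootstrap SE is the standard deviation of the 10 replicate means.
Mean of replicates: (2.36 + 2.15 + 2.81 + 2.99 + 2.34 + 1.75 + 2.97 + 1.36 + 4.29 + 3.12) / 10 = 26.1400 / 10 = 2.6140
Sum of squared deviations: (−0.2540)² + (−0.4640)² + (+0.1960)² + (+0.3760)² + (−0.2740)² + (−0.8640)² + (+0.3560)² + (−1.2540)² + (+1.6760)² + (+0.5060)² = 6.0454
Variance = 6.0454 / 9 = 0.6717
SE* = √0.6717

SE* = 0.820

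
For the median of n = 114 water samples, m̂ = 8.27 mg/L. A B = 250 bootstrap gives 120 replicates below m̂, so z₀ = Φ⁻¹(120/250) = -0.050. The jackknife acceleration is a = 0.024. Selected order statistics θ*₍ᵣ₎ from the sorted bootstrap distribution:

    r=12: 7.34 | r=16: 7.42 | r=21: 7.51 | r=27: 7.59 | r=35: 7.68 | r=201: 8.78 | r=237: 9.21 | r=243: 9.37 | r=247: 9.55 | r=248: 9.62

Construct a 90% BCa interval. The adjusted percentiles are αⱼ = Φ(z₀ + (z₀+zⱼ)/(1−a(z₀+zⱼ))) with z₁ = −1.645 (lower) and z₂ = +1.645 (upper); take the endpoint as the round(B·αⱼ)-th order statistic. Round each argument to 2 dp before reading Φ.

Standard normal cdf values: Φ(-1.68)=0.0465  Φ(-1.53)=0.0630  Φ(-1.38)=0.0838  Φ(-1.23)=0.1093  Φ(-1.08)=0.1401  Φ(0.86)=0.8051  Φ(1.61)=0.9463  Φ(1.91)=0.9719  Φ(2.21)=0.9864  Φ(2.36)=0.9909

Lower: z₀ + z₁ = -0.050 + (-1.645) = -1.695; 1 − a(z₀+z₁) = 1 − (0.024)(-1.695) = 1.0407; argument = -0.050 + (-1.695)/1.0407 = -1.6787 → -1.68.
α₁ = Φ(-1.68) = 0.0465; rank = round(250 × 0.0465) = 12; θ*₍12₎ = 7.34.
Upper: z₀ + z₂ = 1.595; 1 − a(z₀+z₂) = 0.9617; argument = 1.6085 → 1.61; α₂ = 0.9463; rank = 237; θ*₍237₎ = 9.21.

(7.34, 9.21)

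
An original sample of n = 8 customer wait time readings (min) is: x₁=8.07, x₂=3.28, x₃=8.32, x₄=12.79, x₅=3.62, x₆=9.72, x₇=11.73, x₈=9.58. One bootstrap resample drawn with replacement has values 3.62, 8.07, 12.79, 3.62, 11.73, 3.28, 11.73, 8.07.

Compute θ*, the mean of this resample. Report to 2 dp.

Mean = (3.62 + 8.07 + 12.79 + 3.62 + 11.73 + 3.28 + 11.73 + 8.07) / 8 = 62.910 / 8 = 7.86

θ* = 7.86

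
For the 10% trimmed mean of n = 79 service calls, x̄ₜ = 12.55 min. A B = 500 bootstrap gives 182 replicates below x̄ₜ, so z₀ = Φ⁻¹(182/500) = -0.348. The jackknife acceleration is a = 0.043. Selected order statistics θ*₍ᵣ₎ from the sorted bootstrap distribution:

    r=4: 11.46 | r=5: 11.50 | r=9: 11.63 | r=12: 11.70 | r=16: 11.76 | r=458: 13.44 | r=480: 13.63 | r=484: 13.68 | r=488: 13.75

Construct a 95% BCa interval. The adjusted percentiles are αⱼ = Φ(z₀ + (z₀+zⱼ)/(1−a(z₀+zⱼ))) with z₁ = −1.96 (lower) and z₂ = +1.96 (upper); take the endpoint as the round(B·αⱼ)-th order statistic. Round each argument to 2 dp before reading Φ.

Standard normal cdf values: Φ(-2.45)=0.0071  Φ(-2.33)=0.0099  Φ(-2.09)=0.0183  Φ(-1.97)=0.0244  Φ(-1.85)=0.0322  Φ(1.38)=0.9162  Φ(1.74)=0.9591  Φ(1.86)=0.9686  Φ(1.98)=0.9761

(11.46, 13.44)

Lower: z₀ + z₁ = -0.348 + (-1.960) = -2.308; 1 − a(z₀+z₁) = 1 − (0.043)(-2.308) = 1.0992; argument = -0.348 + (-2.308)/1.0992 = -2.4476 → -2.45.
α₁ = Φ(-2.45) = 0.0071; rank = round(500 × 0.0071) = 4; θ*₍4₎ = 11.46.
Upper: z₀ + z₂ = 1.612; 1 − a(z₀+z₂) = 0.9307; argument = 1.3841 → 1.38; α₂ = 0.9162; rank = 458; θ*₍458₎ = 13.44.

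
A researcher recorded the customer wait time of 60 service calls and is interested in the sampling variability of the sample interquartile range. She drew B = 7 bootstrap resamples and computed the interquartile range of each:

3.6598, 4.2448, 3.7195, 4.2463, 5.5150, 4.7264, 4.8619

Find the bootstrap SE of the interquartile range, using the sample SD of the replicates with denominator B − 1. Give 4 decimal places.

Bootstrap SE is the standard deviation of the 7 replicate interquartile ranges.
Mean of replicates: (3.6598 + 4.2448 + 3.7195 + 4.2463 + 5.5150 + 4.7264 + 4.8619) / 7 = 30.97370 / 7 = 4.42481
Sum of squared deviations: (−0.76501)² + (−0.18001)² + (−0.70531)² + (−0.17851)² + (+1.09019)² + (+0.30159)² + (+0.43709)² = 2.61749
Variance = 2.61749 / 6 = 0.43625
SE* = √0.43625

SE* = 0.6605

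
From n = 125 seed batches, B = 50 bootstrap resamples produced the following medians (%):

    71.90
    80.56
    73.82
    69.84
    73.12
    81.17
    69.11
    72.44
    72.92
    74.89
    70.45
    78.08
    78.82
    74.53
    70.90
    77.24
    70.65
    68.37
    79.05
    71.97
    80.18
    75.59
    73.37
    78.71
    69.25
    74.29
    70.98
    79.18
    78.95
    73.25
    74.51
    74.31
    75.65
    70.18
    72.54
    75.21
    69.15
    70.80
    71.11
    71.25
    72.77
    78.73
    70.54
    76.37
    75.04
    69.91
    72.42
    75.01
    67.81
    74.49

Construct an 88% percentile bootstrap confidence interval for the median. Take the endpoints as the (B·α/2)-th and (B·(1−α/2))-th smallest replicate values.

(69.11, 79.18)

Sorted replicates: 67.81, 68.37, 69.11, 69.15, 69.25, 69.84, 69.91, 70.18, 70.45, 70.54, 70.65, 70.80, 70.90, 70.98, 71.11, 71.25, 71.90, 71.97, 72.42, 72.44, 72.54, 72.77, 72.92, 73.12, 73.25, 73.37, 73.82, 74.29, 74.31, 74.49, 74.51, 74.53, 74.89, 75.01, 75.04, 75.21, 75.59, 75.65, 76.37, 77.24, 78.08, 78.71, 78.73, 78.82, 78.95, 79.05, 79.18, 80.18, 80.56, 81.17
α = 0.12; lower rank = 50 × 0.060 = 3; upper rank = 50 × 0.940 = 47.
The 3rd smallest replicate is 69.11; the 47th is 79.18.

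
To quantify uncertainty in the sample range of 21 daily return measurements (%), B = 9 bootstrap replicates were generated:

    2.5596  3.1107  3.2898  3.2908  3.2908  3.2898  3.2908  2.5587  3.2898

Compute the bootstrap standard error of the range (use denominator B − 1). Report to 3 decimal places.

Bootstrap SE is the standard deviation of the 9 replicate ranges.
Mean of replicates: (2.5596 + 3.1107 + 3.2898 + 3.2908 + 3.2908 + 3.2898 + 3.2908 + 2.5587 + 3.2898) / 9 = 27.97080 / 9 = 3.10787
Sum of squared deviations: (−0.54827)² + (+0.00283)² + (+0.18193)² + (+0.18293)² + (+0.18293)² + (+0.18193)² + (+0.18293)² + (−0.54917)² + (+0.18193)² = 0.80188
Variance = 0.80188 / 8 = 0.10024
SE* = √0.10024

SE* = 0.317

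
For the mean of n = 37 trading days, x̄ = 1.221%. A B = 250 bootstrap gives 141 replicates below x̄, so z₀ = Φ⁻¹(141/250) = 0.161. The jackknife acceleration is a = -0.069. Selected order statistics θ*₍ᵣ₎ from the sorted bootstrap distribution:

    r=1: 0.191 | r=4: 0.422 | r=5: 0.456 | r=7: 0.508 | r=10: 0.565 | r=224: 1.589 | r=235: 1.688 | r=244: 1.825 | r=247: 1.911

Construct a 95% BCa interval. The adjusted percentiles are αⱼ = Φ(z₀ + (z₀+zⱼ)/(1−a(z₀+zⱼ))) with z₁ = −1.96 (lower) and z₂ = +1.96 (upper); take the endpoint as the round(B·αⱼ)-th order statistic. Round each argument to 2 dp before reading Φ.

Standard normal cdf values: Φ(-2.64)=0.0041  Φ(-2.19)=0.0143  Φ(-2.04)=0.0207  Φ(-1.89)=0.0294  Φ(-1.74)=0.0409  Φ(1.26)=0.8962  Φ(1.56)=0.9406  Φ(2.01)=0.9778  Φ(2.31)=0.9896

(0.508, 1.825)

Lower: z₀ + z₁ = 0.161 + (-1.960) = -1.799; 1 − a(z₀+z₁) = 1 − (-0.069)(-1.799) = 0.8759; argument = 0.161 + (-1.799)/0.8759 = -1.8930 → -1.89.
α₁ = Φ(-1.89) = 0.0294; rank = round(250 × 0.0294) = 7; θ*₍7₎ = 0.508.
Upper: z₀ + z₂ = 2.121; 1 − a(z₀+z₂) = 1.1463; argument = 2.0112 → 2.01; α₂ = 0.9778; rank = 244; θ*₍244₎ = 1.825.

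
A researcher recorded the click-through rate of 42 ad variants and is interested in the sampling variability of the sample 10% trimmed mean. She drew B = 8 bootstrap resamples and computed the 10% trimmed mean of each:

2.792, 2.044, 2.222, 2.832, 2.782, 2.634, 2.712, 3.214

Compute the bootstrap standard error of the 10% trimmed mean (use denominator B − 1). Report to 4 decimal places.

Bootstrap SE is the standard deviation of the 8 replicate 10% trimmed means.
Mean of replicates: (2.792 + 2.044 + 2.222 + 2.832 + 2.782 + 2.634 + 2.712 + 3.214) / 8 = 21.23200 / 8 = 2.65400
Sum of squared deviations: (+0.13800)² + (−0.61000)² + (−0.43200)² + (+0.17800)² + (+0.12800)² + (−0.02000)² + (+0.05800)² + (+0.56000)² = 0.94320
Variance = 0.94320 / 7 = 0.13474
SE* = √0.13474

SE* = 0.3671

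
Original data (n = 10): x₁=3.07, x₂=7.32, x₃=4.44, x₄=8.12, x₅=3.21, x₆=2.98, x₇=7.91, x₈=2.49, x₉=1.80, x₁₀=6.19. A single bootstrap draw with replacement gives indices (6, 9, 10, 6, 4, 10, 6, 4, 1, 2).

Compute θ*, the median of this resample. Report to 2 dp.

θ* = 4.63

Resample values: 2.98, 1.80, 6.19, 2.98, 8.12, 6.19, 2.98, 8.12, 3.07, 7.32.
Sorted: 1.80, 2.98, 2.98, 2.98, 3.07, 6.19, 6.19, 7.32, 8.12, 8.12
Median = average of the two middle values = 4.63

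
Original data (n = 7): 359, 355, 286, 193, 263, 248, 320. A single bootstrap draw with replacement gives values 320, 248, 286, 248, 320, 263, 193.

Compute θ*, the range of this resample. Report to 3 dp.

Range = 320 − 193 = 127.000

θ* = 127.000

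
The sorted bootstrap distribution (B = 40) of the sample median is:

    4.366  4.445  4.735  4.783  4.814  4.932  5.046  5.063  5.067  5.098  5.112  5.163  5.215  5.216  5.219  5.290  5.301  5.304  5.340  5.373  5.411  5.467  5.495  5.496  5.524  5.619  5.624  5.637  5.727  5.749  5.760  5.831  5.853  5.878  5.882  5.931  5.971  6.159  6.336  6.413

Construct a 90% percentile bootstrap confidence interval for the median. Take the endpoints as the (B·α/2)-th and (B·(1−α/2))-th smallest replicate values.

(4.445, 6.159)

α = 0.10; lower rank = 40 × 0.050 = 2; upper rank = 40 × 0.950 = 38.
The 2nd smallest replicate is 4.445; the 38th is 6.159.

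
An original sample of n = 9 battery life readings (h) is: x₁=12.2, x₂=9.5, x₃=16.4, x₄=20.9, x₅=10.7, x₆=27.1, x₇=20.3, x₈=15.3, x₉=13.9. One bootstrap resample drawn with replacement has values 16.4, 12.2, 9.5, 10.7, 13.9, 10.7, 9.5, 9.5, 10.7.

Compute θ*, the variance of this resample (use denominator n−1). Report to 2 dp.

Mean = 11.4556; sum of squared deviations = 44.1622
s² = 44.1622 / 8 = 5.5203

θ* = 5.52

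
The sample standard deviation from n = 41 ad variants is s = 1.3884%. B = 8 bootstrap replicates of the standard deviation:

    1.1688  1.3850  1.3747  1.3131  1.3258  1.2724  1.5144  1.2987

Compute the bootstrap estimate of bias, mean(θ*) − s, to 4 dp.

mean(θ*) = (1.1688 + 1.3850 + 1.3747 + 1.3131 + 1.3258 + 1.2724 + 1.5144 + 1.2987) / 8 = 1.33161
bias = 1.33161 − 1.3884

bias = −0.0568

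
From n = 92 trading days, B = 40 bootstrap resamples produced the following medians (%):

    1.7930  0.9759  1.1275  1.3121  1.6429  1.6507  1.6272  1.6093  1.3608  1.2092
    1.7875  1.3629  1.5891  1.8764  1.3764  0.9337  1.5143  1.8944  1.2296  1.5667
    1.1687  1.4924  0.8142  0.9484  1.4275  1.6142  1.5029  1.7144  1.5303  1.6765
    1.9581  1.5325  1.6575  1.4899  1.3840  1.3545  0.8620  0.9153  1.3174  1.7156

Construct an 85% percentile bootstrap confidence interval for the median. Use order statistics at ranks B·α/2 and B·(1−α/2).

(0.9153, 1.7930)

Sorted replicates: 0.8142, 0.8620, 0.9153, 0.9337, 0.9484, 0.9759, 1.1275, 1.1687, 1.2092, 1.2296, 1.3121, 1.3174, 1.3545, 1.3608, 1.3629, 1.3764, 1.3840, 1.4275, 1.4899, 1.4924, 1.5029, 1.5143, 1.5303, 1.5325, 1.5667, 1.5891, 1.6093, 1.6142, 1.6272, 1.6429, 1.6507, 1.6575, 1.6765, 1.7144, 1.7156, 1.7875, 1.7930, 1.8764, 1.8944, 1.9581
α = 0.15; lower rank = 40 × 0.075 = 3; upper rank = 40 × 0.925 = 37.
The 3rd smallest replicate is 0.9153; the 37th is 1.7930.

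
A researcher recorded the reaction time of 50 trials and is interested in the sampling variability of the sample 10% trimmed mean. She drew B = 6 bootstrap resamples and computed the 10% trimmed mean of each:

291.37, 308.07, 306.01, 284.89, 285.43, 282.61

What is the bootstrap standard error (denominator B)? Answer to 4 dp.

Bootstrap SE is the standard deviation of the 6 replicate 10% trimmed means.
Mean of replicates: (291.37 + 308.07 + 306.01 + 284.89 + 285.43 + 282.61) / 6 = 1758.38000 / 6 = 293.06333
Sum of squared deviations: (−1.69333)² + (+15.00667)² + (+12.94667)² + (−8.17333)² + (−7.63333)² + (−10.45333)² = 630.02693
Variance = 630.02693 / 6 = 105.00449
SE* = √105.00449

SE* = 10.2472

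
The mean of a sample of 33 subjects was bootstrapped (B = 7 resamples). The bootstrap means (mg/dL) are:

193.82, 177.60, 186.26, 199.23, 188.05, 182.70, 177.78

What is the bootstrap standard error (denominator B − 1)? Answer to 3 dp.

SE* = 8.039

Bootstrap SE is the standard deviation of the 7 replicate means.
Mean of replicates: (193.82 + 177.60 + 186.26 + 199.23 + 188.05 + 182.70 + 177.78) / 7 = 1305.4400 / 7 = 186.4914
Sum of squared deviations: (+7.3286)² + (−8.8914)² + (−0.2314)² + (+12.7386)² + (+1.5586)² + (−3.7914)² + (−8.7114)² = 387.7833
Variance = 387.7833 / 6 = 64.6305
SE* = √64.6305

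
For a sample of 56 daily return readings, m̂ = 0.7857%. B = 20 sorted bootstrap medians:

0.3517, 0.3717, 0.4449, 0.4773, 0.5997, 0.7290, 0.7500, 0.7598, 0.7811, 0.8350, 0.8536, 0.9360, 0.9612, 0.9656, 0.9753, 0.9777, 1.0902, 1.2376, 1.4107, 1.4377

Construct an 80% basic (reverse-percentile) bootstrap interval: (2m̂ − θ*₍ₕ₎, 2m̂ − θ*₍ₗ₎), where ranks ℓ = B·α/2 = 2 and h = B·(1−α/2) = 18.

Percentile endpoints at ranks 2 and 18: θ*₍2₎ = 0.3717, θ*₍18₎ = 1.2376.
Basic interval reflects these around m̂:
  lower = 2 × 0.7857 − 1.2376 = 0.3338
  upper = 2 × 0.7857 − 0.3717 = 1.1997

(0.3338, 1.1997)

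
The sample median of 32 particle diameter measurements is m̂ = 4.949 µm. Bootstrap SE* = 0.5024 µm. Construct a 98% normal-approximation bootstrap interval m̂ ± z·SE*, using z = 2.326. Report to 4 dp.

(3.7804, 6.1176)

Margin = 2.326 × 0.5024 = 1.16858
Interval: 4.949 ± 1.16858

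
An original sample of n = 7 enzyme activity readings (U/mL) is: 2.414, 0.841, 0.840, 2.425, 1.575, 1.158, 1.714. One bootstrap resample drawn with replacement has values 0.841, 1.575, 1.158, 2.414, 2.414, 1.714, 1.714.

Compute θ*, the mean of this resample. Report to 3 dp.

θ* = 1.690

Mean = (0.841 + 1.575 + 1.158 + 2.414 + 2.414 + 1.714 + 1.714) / 7 = 11.8300 / 7 = 1.690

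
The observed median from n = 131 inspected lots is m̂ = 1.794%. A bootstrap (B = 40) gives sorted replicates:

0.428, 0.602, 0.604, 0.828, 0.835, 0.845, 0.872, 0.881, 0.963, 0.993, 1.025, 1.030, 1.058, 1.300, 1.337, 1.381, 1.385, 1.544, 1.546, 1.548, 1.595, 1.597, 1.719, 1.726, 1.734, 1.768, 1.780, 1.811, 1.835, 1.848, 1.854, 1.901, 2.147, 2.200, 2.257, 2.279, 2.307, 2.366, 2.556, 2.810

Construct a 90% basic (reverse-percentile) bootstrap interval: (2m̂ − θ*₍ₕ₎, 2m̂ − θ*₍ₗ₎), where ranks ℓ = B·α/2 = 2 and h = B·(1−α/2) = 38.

(1.222, 2.986)

Percentile endpoints at ranks 2 and 38: θ*₍2₎ = 0.602, θ*₍38₎ = 2.366.
Basic interval reflects these around m̂:
  lower = 2 × 1.794 − 2.366 = 1.222
  upper = 2 × 1.794 − 0.602 = 2.986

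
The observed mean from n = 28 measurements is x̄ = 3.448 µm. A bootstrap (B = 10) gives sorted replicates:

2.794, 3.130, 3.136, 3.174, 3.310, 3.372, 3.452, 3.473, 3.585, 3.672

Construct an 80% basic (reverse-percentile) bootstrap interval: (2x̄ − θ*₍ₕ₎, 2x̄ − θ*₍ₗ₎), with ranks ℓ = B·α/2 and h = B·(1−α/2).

(3.311, 4.102)

Percentile endpoints at ranks 1 and 9: θ*₍1₎ = 2.794, θ*₍9₎ = 3.585.
Basic interval reflects these around x̄:
  lower = 2 × 3.448 − 3.585 = 3.311
  upper = 2 × 3.448 − 2.794 = 4.102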